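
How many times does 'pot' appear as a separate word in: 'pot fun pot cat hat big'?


Scanning each word for exact match 'pot':
  Word 1: 'pot' -> MATCH
  Word 2: 'fun' -> no
  Word 3: 'pot' -> MATCH
  Word 4: 'cat' -> no
  Word 5: 'hat' -> no
  Word 6: 'big' -> no
Total matches: 2

2


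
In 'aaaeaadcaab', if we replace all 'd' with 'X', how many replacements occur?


re.sub('d', 'X', text) replaces every occurrence of 'd' with 'X'.
Text: 'aaaeaadcaab'
Scanning for 'd':
  pos 6: 'd' -> replacement #1
Total replacements: 1

1


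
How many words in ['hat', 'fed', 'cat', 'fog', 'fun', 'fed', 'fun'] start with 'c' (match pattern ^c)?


Pattern ^c anchors to start of word. Check which words begin with 'c':
  'hat' -> no
  'fed' -> no
  'cat' -> MATCH (starts with 'c')
  'fog' -> no
  'fun' -> no
  'fed' -> no
  'fun' -> no
Matching words: ['cat']
Count: 1

1


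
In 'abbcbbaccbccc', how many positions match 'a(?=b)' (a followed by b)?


Lookahead 'a(?=b)' matches 'a' only when followed by 'b'.
String: 'abbcbbaccbccc'
Checking each position where char is 'a':
  pos 0: 'a' -> MATCH (next='b')
  pos 6: 'a' -> no (next='c')
Matching positions: [0]
Count: 1

1


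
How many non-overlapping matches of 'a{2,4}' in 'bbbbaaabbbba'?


Pattern 'a{2,4}' matches between 2 and 4 consecutive a's (greedy).
String: 'bbbbaaabbbba'
Finding runs of a's and applying greedy matching:
  Run at pos 4: 'aaa' (length 3)
  Run at pos 11: 'a' (length 1)
Matches: ['aaa']
Count: 1

1


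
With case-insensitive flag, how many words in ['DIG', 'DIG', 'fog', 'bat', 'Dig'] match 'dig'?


Case-insensitive matching: compare each word's lowercase form to 'dig'.
  'DIG' -> lower='dig' -> MATCH
  'DIG' -> lower='dig' -> MATCH
  'fog' -> lower='fog' -> no
  'bat' -> lower='bat' -> no
  'Dig' -> lower='dig' -> MATCH
Matches: ['DIG', 'DIG', 'Dig']
Count: 3

3


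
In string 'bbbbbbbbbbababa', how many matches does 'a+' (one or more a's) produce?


Pattern 'a+' matches one or more consecutive a's.
String: 'bbbbbbbbbbababa'
Scanning for runs of a:
  Match 1: 'a' (length 1)
  Match 2: 'a' (length 1)
  Match 3: 'a' (length 1)
Total matches: 3

3


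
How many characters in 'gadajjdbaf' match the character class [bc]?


Character class [bc] matches any of: {b, c}
Scanning string 'gadajjdbaf' character by character:
  pos 0: 'g' -> no
  pos 1: 'a' -> no
  pos 2: 'd' -> no
  pos 3: 'a' -> no
  pos 4: 'j' -> no
  pos 5: 'j' -> no
  pos 6: 'd' -> no
  pos 7: 'b' -> MATCH
  pos 8: 'a' -> no
  pos 9: 'f' -> no
Total matches: 1

1


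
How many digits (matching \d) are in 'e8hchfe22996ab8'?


\d matches any digit 0-9.
Scanning 'e8hchfe22996ab8':
  pos 1: '8' -> DIGIT
  pos 7: '2' -> DIGIT
  pos 8: '2' -> DIGIT
  pos 9: '9' -> DIGIT
  pos 10: '9' -> DIGIT
  pos 11: '6' -> DIGIT
  pos 14: '8' -> DIGIT
Digits found: ['8', '2', '2', '9', '9', '6', '8']
Total: 7

7


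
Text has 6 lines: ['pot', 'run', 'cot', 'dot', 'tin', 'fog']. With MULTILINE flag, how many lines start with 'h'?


With MULTILINE flag, ^ matches the start of each line.
Lines: ['pot', 'run', 'cot', 'dot', 'tin', 'fog']
Checking which lines start with 'h':
  Line 1: 'pot' -> no
  Line 2: 'run' -> no
  Line 3: 'cot' -> no
  Line 4: 'dot' -> no
  Line 5: 'tin' -> no
  Line 6: 'fog' -> no
Matching lines: []
Count: 0

0


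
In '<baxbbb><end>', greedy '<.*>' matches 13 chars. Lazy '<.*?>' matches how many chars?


Greedy '<.*>' tries to match as MUCH as possible.
Lazy '<.*?>' tries to match as LITTLE as possible.

String: '<baxbbb><end>'
Greedy '<.*>' starts at first '<' and extends to the LAST '>': '<baxbbb><end>' (13 chars)
Lazy '<.*?>' starts at first '<' and stops at the FIRST '>': '<baxbbb>' (8 chars)

8


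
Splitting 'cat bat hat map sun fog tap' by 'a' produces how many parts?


Splitting by 'a' breaks the string at each occurrence of the separator.
Text: 'cat bat hat map sun fog tap'
Parts after split:
  Part 1: 'c'
  Part 2: 't b'
  Part 3: 't h'
  Part 4: 't m'
  Part 5: 'p sun fog t'
  Part 6: 'p'
Total parts: 6

6


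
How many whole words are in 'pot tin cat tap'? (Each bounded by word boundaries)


Word boundaries (\b) mark the start/end of each word.
Text: 'pot tin cat tap'
Splitting by whitespace:
  Word 1: 'pot'
  Word 2: 'tin'
  Word 3: 'cat'
  Word 4: 'tap'
Total whole words: 4

4


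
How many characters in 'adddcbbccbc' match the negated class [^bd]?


Negated class [^bd] matches any char NOT in {b, d}
Scanning 'adddcbbccbc':
  pos 0: 'a' -> MATCH
  pos 1: 'd' -> no (excluded)
  pos 2: 'd' -> no (excluded)
  pos 3: 'd' -> no (excluded)
  pos 4: 'c' -> MATCH
  pos 5: 'b' -> no (excluded)
  pos 6: 'b' -> no (excluded)
  pos 7: 'c' -> MATCH
  pos 8: 'c' -> MATCH
  pos 9: 'b' -> no (excluded)
  pos 10: 'c' -> MATCH
Total matches: 5

5


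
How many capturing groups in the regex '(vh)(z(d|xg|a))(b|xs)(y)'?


To count capturing groups, count each '(' that starts a group.
Pattern: '(vh)(z(d|xg|a))(b|xs)(y)'
Walking through the pattern:
  Position 0: '(' -> group #1
  Position 4: '(' -> group #2
  Position 6: '(' -> group #3
  Position 15: '(' -> group #4
  Position 21: '(' -> group #5
Total capturing groups: 5

5


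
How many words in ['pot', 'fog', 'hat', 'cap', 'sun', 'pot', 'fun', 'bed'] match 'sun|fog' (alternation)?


Alternation 'sun|fog' matches either 'sun' or 'fog'.
Checking each word:
  'pot' -> no
  'fog' -> MATCH
  'hat' -> no
  'cap' -> no
  'sun' -> MATCH
  'pot' -> no
  'fun' -> no
  'bed' -> no
Matches: ['fog', 'sun']
Count: 2

2


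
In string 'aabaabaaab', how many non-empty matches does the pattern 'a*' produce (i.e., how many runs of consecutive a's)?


Pattern 'a*' matches zero or more a's. We want non-empty runs of consecutive a's.
String: 'aabaabaaab'
Walking through the string to find runs of a's:
  Run 1: positions 0-1 -> 'aa'
  Run 2: positions 3-4 -> 'aa'
  Run 3: positions 6-8 -> 'aaa'
Non-empty runs found: ['aa', 'aa', 'aaa']
Count: 3

3


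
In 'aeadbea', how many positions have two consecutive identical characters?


Looking for consecutive identical characters in 'aeadbea':
  pos 0-1: 'a' vs 'e' -> different
  pos 1-2: 'e' vs 'a' -> different
  pos 2-3: 'a' vs 'd' -> different
  pos 3-4: 'd' vs 'b' -> different
  pos 4-5: 'b' vs 'e' -> different
  pos 5-6: 'e' vs 'a' -> different
Consecutive identical pairs: []
Count: 0

0


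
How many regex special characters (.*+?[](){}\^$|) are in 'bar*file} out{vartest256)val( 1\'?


Regex special characters are: . * + ? [ ] ( ) { } \ ^ $ |
Scanning 'bar*file} out{vartest256)val( 1\':
  pos 3: '*' -> SPECIAL
  pos 8: '}' -> SPECIAL
  pos 13: '{' -> SPECIAL
  pos 24: ')' -> SPECIAL
  pos 28: '(' -> SPECIAL
  pos 31: '\' -> SPECIAL
Special chars found: ['*', '}', '{', ')', '(', '\\']
Total: 6

6


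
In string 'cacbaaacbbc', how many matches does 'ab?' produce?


Pattern 'ab?' matches 'a' optionally followed by 'b'.
String: 'cacbaaacbbc'
Scanning left to right for 'a' then checking next char:
  Match 1: 'a' (a not followed by b)
  Match 2: 'a' (a not followed by b)
  Match 3: 'a' (a not followed by b)
  Match 4: 'a' (a not followed by b)
Total matches: 4

4


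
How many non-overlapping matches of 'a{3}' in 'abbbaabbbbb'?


Pattern 'a{3}' matches exactly 3 consecutive a's (greedy, non-overlapping).
String: 'abbbaabbbbb'
Scanning for runs of a's:
  Run at pos 0: 'a' (length 1) -> 0 match(es)
  Run at pos 4: 'aa' (length 2) -> 0 match(es)
Matches found: []
Total: 0

0


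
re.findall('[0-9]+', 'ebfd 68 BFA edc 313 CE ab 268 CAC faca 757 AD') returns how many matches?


Pattern '[0-9]+' finds one or more digits.
Text: 'ebfd 68 BFA edc 313 CE ab 268 CAC faca 757 AD'
Scanning for matches:
  Match 1: '68'
  Match 2: '313'
  Match 3: '268'
  Match 4: '757'
Total matches: 4

4


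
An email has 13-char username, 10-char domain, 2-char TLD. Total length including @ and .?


An email address has format: username@domain.tld
Username length: 13
'@' character: 1
Domain length: 10
'.' character: 1
TLD length: 2
Total = 13 + 1 + 10 + 1 + 2 = 27

27


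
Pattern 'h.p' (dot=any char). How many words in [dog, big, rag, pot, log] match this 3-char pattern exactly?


Pattern 'h.p' means: starts with 'h', any single char, ends with 'p'.
Checking each word (must be exactly 3 chars):
  'dog' (len=3): no
  'big' (len=3): no
  'rag' (len=3): no
  'pot' (len=3): no
  'log' (len=3): no
Matching words: []
Total: 0

0


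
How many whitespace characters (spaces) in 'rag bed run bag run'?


\s matches whitespace characters (spaces, tabs, etc.).
Text: 'rag bed run bag run'
This text has 5 words separated by spaces.
Number of spaces = number of words - 1 = 5 - 1 = 4

4


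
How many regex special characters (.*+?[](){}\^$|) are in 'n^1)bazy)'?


Regex special characters are: . * + ? [ ] ( ) { } \ ^ $ |
Scanning 'n^1)bazy)':
  pos 1: '^' -> SPECIAL
  pos 3: ')' -> SPECIAL
  pos 8: ')' -> SPECIAL
Special chars found: ['^', ')', ')']
Total: 3

3


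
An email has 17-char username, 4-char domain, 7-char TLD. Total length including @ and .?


An email address has format: username@domain.tld
Username length: 17
'@' character: 1
Domain length: 4
'.' character: 1
TLD length: 7
Total = 17 + 1 + 4 + 1 + 7 = 30

30


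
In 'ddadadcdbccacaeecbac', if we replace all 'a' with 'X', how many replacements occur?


re.sub('a', 'X', text) replaces every occurrence of 'a' with 'X'.
Text: 'ddadadcdbccacaeecbac'
Scanning for 'a':
  pos 2: 'a' -> replacement #1
  pos 4: 'a' -> replacement #2
  pos 11: 'a' -> replacement #3
  pos 13: 'a' -> replacement #4
  pos 18: 'a' -> replacement #5
Total replacements: 5

5


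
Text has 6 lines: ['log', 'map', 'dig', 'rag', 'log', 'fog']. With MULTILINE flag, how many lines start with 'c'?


With MULTILINE flag, ^ matches the start of each line.
Lines: ['log', 'map', 'dig', 'rag', 'log', 'fog']
Checking which lines start with 'c':
  Line 1: 'log' -> no
  Line 2: 'map' -> no
  Line 3: 'dig' -> no
  Line 4: 'rag' -> no
  Line 5: 'log' -> no
  Line 6: 'fog' -> no
Matching lines: []
Count: 0

0


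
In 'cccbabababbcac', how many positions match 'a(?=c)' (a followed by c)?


Lookahead 'a(?=c)' matches 'a' only when followed by 'c'.
String: 'cccbabababbcac'
Checking each position where char is 'a':
  pos 4: 'a' -> no (next='b')
  pos 6: 'a' -> no (next='b')
  pos 8: 'a' -> no (next='b')
  pos 12: 'a' -> MATCH (next='c')
Matching positions: [12]
Count: 1

1


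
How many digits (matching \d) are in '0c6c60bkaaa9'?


\d matches any digit 0-9.
Scanning '0c6c60bkaaa9':
  pos 0: '0' -> DIGIT
  pos 2: '6' -> DIGIT
  pos 4: '6' -> DIGIT
  pos 5: '0' -> DIGIT
  pos 11: '9' -> DIGIT
Digits found: ['0', '6', '6', '0', '9']
Total: 5

5


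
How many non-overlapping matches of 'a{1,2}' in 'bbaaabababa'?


Pattern 'a{1,2}' matches between 1 and 2 consecutive a's (greedy).
String: 'bbaaabababa'
Finding runs of a's and applying greedy matching:
  Run at pos 2: 'aaa' (length 3)
  Run at pos 6: 'a' (length 1)
  Run at pos 8: 'a' (length 1)
  Run at pos 10: 'a' (length 1)
Matches: ['aa', 'a', 'a', 'a', 'a']
Count: 5

5


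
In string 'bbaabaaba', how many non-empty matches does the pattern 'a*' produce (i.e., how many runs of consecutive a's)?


Pattern 'a*' matches zero or more a's. We want non-empty runs of consecutive a's.
String: 'bbaabaaba'
Walking through the string to find runs of a's:
  Run 1: positions 2-3 -> 'aa'
  Run 2: positions 5-6 -> 'aa'
  Run 3: positions 8-8 -> 'a'
Non-empty runs found: ['aa', 'aa', 'a']
Count: 3

3


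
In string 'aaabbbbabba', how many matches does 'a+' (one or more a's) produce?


Pattern 'a+' matches one or more consecutive a's.
String: 'aaabbbbabba'
Scanning for runs of a:
  Match 1: 'aaa' (length 3)
  Match 2: 'a' (length 1)
  Match 3: 'a' (length 1)
Total matches: 3

3


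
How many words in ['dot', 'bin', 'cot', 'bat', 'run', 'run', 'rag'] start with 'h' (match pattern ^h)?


Pattern ^h anchors to start of word. Check which words begin with 'h':
  'dot' -> no
  'bin' -> no
  'cot' -> no
  'bat' -> no
  'run' -> no
  'run' -> no
  'rag' -> no
Matching words: []
Count: 0

0


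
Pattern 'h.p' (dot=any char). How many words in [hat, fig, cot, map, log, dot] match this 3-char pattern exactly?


Pattern 'h.p' means: starts with 'h', any single char, ends with 'p'.
Checking each word (must be exactly 3 chars):
  'hat' (len=3): no
  'fig' (len=3): no
  'cot' (len=3): no
  'map' (len=3): no
  'log' (len=3): no
  'dot' (len=3): no
Matching words: []
Total: 0

0


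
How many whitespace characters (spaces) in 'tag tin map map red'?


\s matches whitespace characters (spaces, tabs, etc.).
Text: 'tag tin map map red'
This text has 5 words separated by spaces.
Number of spaces = number of words - 1 = 5 - 1 = 4

4


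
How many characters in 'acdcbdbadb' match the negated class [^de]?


Negated class [^de] matches any char NOT in {d, e}
Scanning 'acdcbdbadb':
  pos 0: 'a' -> MATCH
  pos 1: 'c' -> MATCH
  pos 2: 'd' -> no (excluded)
  pos 3: 'c' -> MATCH
  pos 4: 'b' -> MATCH
  pos 5: 'd' -> no (excluded)
  pos 6: 'b' -> MATCH
  pos 7: 'a' -> MATCH
  pos 8: 'd' -> no (excluded)
  pos 9: 'b' -> MATCH
Total matches: 7

7


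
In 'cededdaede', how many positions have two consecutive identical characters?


Looking for consecutive identical characters in 'cededdaede':
  pos 0-1: 'c' vs 'e' -> different
  pos 1-2: 'e' vs 'd' -> different
  pos 2-3: 'd' vs 'e' -> different
  pos 3-4: 'e' vs 'd' -> different
  pos 4-5: 'd' vs 'd' -> MATCH ('dd')
  pos 5-6: 'd' vs 'a' -> different
  pos 6-7: 'a' vs 'e' -> different
  pos 7-8: 'e' vs 'd' -> different
  pos 8-9: 'd' vs 'e' -> different
Consecutive identical pairs: ['dd']
Count: 1

1


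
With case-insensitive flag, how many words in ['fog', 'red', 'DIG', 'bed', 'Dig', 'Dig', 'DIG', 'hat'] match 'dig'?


Case-insensitive matching: compare each word's lowercase form to 'dig'.
  'fog' -> lower='fog' -> no
  'red' -> lower='red' -> no
  'DIG' -> lower='dig' -> MATCH
  'bed' -> lower='bed' -> no
  'Dig' -> lower='dig' -> MATCH
  'Dig' -> lower='dig' -> MATCH
  'DIG' -> lower='dig' -> MATCH
  'hat' -> lower='hat' -> no
Matches: ['DIG', 'Dig', 'Dig', 'DIG']
Count: 4

4


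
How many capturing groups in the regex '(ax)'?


To count capturing groups, count each '(' that starts a group.
Pattern: '(ax)'
Walking through the pattern:
  Position 0: '(' -> group #1
Total capturing groups: 1

1


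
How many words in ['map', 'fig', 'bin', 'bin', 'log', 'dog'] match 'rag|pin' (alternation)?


Alternation 'rag|pin' matches either 'rag' or 'pin'.
Checking each word:
  'map' -> no
  'fig' -> no
  'bin' -> no
  'bin' -> no
  'log' -> no
  'dog' -> no
Matches: []
Count: 0

0


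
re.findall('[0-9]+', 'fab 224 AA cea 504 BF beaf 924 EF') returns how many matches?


Pattern '[0-9]+' finds one or more digits.
Text: 'fab 224 AA cea 504 BF beaf 924 EF'
Scanning for matches:
  Match 1: '224'
  Match 2: '504'
  Match 3: '924'
Total matches: 3

3


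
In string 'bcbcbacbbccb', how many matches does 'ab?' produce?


Pattern 'ab?' matches 'a' optionally followed by 'b'.
String: 'bcbcbacbbccb'
Scanning left to right for 'a' then checking next char:
  Match 1: 'a' (a not followed by b)
Total matches: 1

1


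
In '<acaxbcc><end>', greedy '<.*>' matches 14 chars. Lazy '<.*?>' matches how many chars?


Greedy '<.*>' tries to match as MUCH as possible.
Lazy '<.*?>' tries to match as LITTLE as possible.

String: '<acaxbcc><end>'
Greedy '<.*>' starts at first '<' and extends to the LAST '>': '<acaxbcc><end>' (14 chars)
Lazy '<.*?>' starts at first '<' and stops at the FIRST '>': '<acaxbcc>' (9 chars)

9


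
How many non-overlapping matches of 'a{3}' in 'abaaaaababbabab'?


Pattern 'a{3}' matches exactly 3 consecutive a's (greedy, non-overlapping).
String: 'abaaaaababbabab'
Scanning for runs of a's:
  Run at pos 0: 'a' (length 1) -> 0 match(es)
  Run at pos 2: 'aaaaa' (length 5) -> 1 match(es)
  Run at pos 8: 'a' (length 1) -> 0 match(es)
  Run at pos 11: 'a' (length 1) -> 0 match(es)
  Run at pos 13: 'a' (length 1) -> 0 match(es)
Matches found: ['aaa']
Total: 1

1


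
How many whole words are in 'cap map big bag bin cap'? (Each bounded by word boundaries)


Word boundaries (\b) mark the start/end of each word.
Text: 'cap map big bag bin cap'
Splitting by whitespace:
  Word 1: 'cap'
  Word 2: 'map'
  Word 3: 'big'
  Word 4: 'bag'
  Word 5: 'bin'
  Word 6: 'cap'
Total whole words: 6

6


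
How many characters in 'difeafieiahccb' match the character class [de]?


Character class [de] matches any of: {d, e}
Scanning string 'difeafieiahccb' character by character:
  pos 0: 'd' -> MATCH
  pos 1: 'i' -> no
  pos 2: 'f' -> no
  pos 3: 'e' -> MATCH
  pos 4: 'a' -> no
  pos 5: 'f' -> no
  pos 6: 'i' -> no
  pos 7: 'e' -> MATCH
  pos 8: 'i' -> no
  pos 9: 'a' -> no
  pos 10: 'h' -> no
  pos 11: 'c' -> no
  pos 12: 'c' -> no
  pos 13: 'b' -> no
Total matches: 3

3


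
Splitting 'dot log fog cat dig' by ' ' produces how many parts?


Splitting by ' ' breaks the string at each occurrence of the separator.
Text: 'dot log fog cat dig'
Parts after split:
  Part 1: 'dot'
  Part 2: 'log'
  Part 3: 'fog'
  Part 4: 'cat'
  Part 5: 'dig'
Total parts: 5

5


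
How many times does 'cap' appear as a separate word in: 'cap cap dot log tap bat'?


Scanning each word for exact match 'cap':
  Word 1: 'cap' -> MATCH
  Word 2: 'cap' -> MATCH
  Word 3: 'dot' -> no
  Word 4: 'log' -> no
  Word 5: 'tap' -> no
  Word 6: 'bat' -> no
Total matches: 2

2


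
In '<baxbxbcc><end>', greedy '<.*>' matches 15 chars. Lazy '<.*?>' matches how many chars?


Greedy '<.*>' tries to match as MUCH as possible.
Lazy '<.*?>' tries to match as LITTLE as possible.

String: '<baxbxbcc><end>'
Greedy '<.*>' starts at first '<' and extends to the LAST '>': '<baxbxbcc><end>' (15 chars)
Lazy '<.*?>' starts at first '<' and stops at the FIRST '>': '<baxbxbcc>' (10 chars)

10


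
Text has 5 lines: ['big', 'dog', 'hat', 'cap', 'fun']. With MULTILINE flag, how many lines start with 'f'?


With MULTILINE flag, ^ matches the start of each line.
Lines: ['big', 'dog', 'hat', 'cap', 'fun']
Checking which lines start with 'f':
  Line 1: 'big' -> no
  Line 2: 'dog' -> no
  Line 3: 'hat' -> no
  Line 4: 'cap' -> no
  Line 5: 'fun' -> MATCH
Matching lines: ['fun']
Count: 1

1


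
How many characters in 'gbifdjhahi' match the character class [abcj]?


Character class [abcj] matches any of: {a, b, c, j}
Scanning string 'gbifdjhahi' character by character:
  pos 0: 'g' -> no
  pos 1: 'b' -> MATCH
  pos 2: 'i' -> no
  pos 3: 'f' -> no
  pos 4: 'd' -> no
  pos 5: 'j' -> MATCH
  pos 6: 'h' -> no
  pos 7: 'a' -> MATCH
  pos 8: 'h' -> no
  pos 9: 'i' -> no
Total matches: 3

3


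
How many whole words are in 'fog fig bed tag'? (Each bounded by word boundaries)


Word boundaries (\b) mark the start/end of each word.
Text: 'fog fig bed tag'
Splitting by whitespace:
  Word 1: 'fog'
  Word 2: 'fig'
  Word 3: 'bed'
  Word 4: 'tag'
Total whole words: 4

4


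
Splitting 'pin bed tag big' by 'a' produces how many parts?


Splitting by 'a' breaks the string at each occurrence of the separator.
Text: 'pin bed tag big'
Parts after split:
  Part 1: 'pin bed t'
  Part 2: 'g big'
Total parts: 2

2


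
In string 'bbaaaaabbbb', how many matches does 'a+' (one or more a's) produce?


Pattern 'a+' matches one or more consecutive a's.
String: 'bbaaaaabbbb'
Scanning for runs of a:
  Match 1: 'aaaaa' (length 5)
Total matches: 1

1


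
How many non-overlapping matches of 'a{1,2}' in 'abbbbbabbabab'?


Pattern 'a{1,2}' matches between 1 and 2 consecutive a's (greedy).
String: 'abbbbbabbabab'
Finding runs of a's and applying greedy matching:
  Run at pos 0: 'a' (length 1)
  Run at pos 6: 'a' (length 1)
  Run at pos 9: 'a' (length 1)
  Run at pos 11: 'a' (length 1)
Matches: ['a', 'a', 'a', 'a']
Count: 4

4


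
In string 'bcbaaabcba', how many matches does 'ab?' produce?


Pattern 'ab?' matches 'a' optionally followed by 'b'.
String: 'bcbaaabcba'
Scanning left to right for 'a' then checking next char:
  Match 1: 'a' (a not followed by b)
  Match 2: 'a' (a not followed by b)
  Match 3: 'ab' (a followed by b)
  Match 4: 'a' (a not followed by b)
Total matches: 4

4


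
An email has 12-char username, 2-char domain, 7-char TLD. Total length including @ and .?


An email address has format: username@domain.tld
Username length: 12
'@' character: 1
Domain length: 2
'.' character: 1
TLD length: 7
Total = 12 + 1 + 2 + 1 + 7 = 23

23


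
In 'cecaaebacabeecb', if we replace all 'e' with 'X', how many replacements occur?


re.sub('e', 'X', text) replaces every occurrence of 'e' with 'X'.
Text: 'cecaaebacabeecb'
Scanning for 'e':
  pos 1: 'e' -> replacement #1
  pos 5: 'e' -> replacement #2
  pos 11: 'e' -> replacement #3
  pos 12: 'e' -> replacement #4
Total replacements: 4

4


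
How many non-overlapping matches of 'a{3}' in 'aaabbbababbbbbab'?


Pattern 'a{3}' matches exactly 3 consecutive a's (greedy, non-overlapping).
String: 'aaabbbababbbbbab'
Scanning for runs of a's:
  Run at pos 0: 'aaa' (length 3) -> 1 match(es)
  Run at pos 6: 'a' (length 1) -> 0 match(es)
  Run at pos 8: 'a' (length 1) -> 0 match(es)
  Run at pos 14: 'a' (length 1) -> 0 match(es)
Matches found: ['aaa']
Total: 1

1


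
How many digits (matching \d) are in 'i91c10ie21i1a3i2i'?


\d matches any digit 0-9.
Scanning 'i91c10ie21i1a3i2i':
  pos 1: '9' -> DIGIT
  pos 2: '1' -> DIGIT
  pos 4: '1' -> DIGIT
  pos 5: '0' -> DIGIT
  pos 8: '2' -> DIGIT
  pos 9: '1' -> DIGIT
  pos 11: '1' -> DIGIT
  pos 13: '3' -> DIGIT
  pos 15: '2' -> DIGIT
Digits found: ['9', '1', '1', '0', '2', '1', '1', '3', '2']
Total: 9

9


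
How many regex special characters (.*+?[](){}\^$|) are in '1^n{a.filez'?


Regex special characters are: . * + ? [ ] ( ) { } \ ^ $ |
Scanning '1^n{a.filez':
  pos 1: '^' -> SPECIAL
  pos 3: '{' -> SPECIAL
  pos 5: '.' -> SPECIAL
Special chars found: ['^', '{', '.']
Total: 3

3


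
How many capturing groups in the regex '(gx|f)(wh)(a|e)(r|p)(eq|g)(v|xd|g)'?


To count capturing groups, count each '(' that starts a group.
Pattern: '(gx|f)(wh)(a|e)(r|p)(eq|g)(v|xd|g)'
Walking through the pattern:
  Position 0: '(' -> group #1
  Position 6: '(' -> group #2
  Position 10: '(' -> group #3
  Position 15: '(' -> group #4
  Position 20: '(' -> group #5
  Position 26: '(' -> group #6
Total capturing groups: 6

6


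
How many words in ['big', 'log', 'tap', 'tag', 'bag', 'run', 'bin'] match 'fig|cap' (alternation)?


Alternation 'fig|cap' matches either 'fig' or 'cap'.
Checking each word:
  'big' -> no
  'log' -> no
  'tap' -> no
  'tag' -> no
  'bag' -> no
  'run' -> no
  'bin' -> no
Matches: []
Count: 0

0


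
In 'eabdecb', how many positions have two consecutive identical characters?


Looking for consecutive identical characters in 'eabdecb':
  pos 0-1: 'e' vs 'a' -> different
  pos 1-2: 'a' vs 'b' -> different
  pos 2-3: 'b' vs 'd' -> different
  pos 3-4: 'd' vs 'e' -> different
  pos 4-5: 'e' vs 'c' -> different
  pos 5-6: 'c' vs 'b' -> different
Consecutive identical pairs: []
Count: 0

0


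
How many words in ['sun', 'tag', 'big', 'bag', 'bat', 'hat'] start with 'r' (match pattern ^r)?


Pattern ^r anchors to start of word. Check which words begin with 'r':
  'sun' -> no
  'tag' -> no
  'big' -> no
  'bag' -> no
  'bat' -> no
  'hat' -> no
Matching words: []
Count: 0

0


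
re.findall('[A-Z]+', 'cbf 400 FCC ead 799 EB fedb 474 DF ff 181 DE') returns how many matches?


Pattern '[A-Z]+' finds one or more uppercase letters.
Text: 'cbf 400 FCC ead 799 EB fedb 474 DF ff 181 DE'
Scanning for matches:
  Match 1: 'FCC'
  Match 2: 'EB'
  Match 3: 'DF'
  Match 4: 'DE'
Total matches: 4

4


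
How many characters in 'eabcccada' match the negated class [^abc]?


Negated class [^abc] matches any char NOT in {a, b, c}
Scanning 'eabcccada':
  pos 0: 'e' -> MATCH
  pos 1: 'a' -> no (excluded)
  pos 2: 'b' -> no (excluded)
  pos 3: 'c' -> no (excluded)
  pos 4: 'c' -> no (excluded)
  pos 5: 'c' -> no (excluded)
  pos 6: 'a' -> no (excluded)
  pos 7: 'd' -> MATCH
  pos 8: 'a' -> no (excluded)
Total matches: 2

2


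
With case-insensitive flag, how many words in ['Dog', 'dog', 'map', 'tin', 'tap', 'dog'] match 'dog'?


Case-insensitive matching: compare each word's lowercase form to 'dog'.
  'Dog' -> lower='dog' -> MATCH
  'dog' -> lower='dog' -> MATCH
  'map' -> lower='map' -> no
  'tin' -> lower='tin' -> no
  'tap' -> lower='tap' -> no
  'dog' -> lower='dog' -> MATCH
Matches: ['Dog', 'dog', 'dog']
Count: 3

3


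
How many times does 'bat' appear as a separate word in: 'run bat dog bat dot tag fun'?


Scanning each word for exact match 'bat':
  Word 1: 'run' -> no
  Word 2: 'bat' -> MATCH
  Word 3: 'dog' -> no
  Word 4: 'bat' -> MATCH
  Word 5: 'dot' -> no
  Word 6: 'tag' -> no
  Word 7: 'fun' -> no
Total matches: 2

2


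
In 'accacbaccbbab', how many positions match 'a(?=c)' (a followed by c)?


Lookahead 'a(?=c)' matches 'a' only when followed by 'c'.
String: 'accacbaccbbab'
Checking each position where char is 'a':
  pos 0: 'a' -> MATCH (next='c')
  pos 3: 'a' -> MATCH (next='c')
  pos 6: 'a' -> MATCH (next='c')
  pos 11: 'a' -> no (next='b')
Matching positions: [0, 3, 6]
Count: 3

3


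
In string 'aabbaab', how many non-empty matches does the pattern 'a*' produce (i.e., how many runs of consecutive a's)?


Pattern 'a*' matches zero or more a's. We want non-empty runs of consecutive a's.
String: 'aabbaab'
Walking through the string to find runs of a's:
  Run 1: positions 0-1 -> 'aa'
  Run 2: positions 4-5 -> 'aa'
Non-empty runs found: ['aa', 'aa']
Count: 2

2


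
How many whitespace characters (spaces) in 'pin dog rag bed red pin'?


\s matches whitespace characters (spaces, tabs, etc.).
Text: 'pin dog rag bed red pin'
This text has 6 words separated by spaces.
Number of spaces = number of words - 1 = 6 - 1 = 5

5


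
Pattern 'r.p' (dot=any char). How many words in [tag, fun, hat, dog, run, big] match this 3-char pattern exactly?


Pattern 'r.p' means: starts with 'r', any single char, ends with 'p'.
Checking each word (must be exactly 3 chars):
  'tag' (len=3): no
  'fun' (len=3): no
  'hat' (len=3): no
  'dog' (len=3): no
  'run' (len=3): no
  'big' (len=3): no
Matching words: []
Total: 0

0


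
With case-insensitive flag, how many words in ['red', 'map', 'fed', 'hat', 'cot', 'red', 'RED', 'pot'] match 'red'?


Case-insensitive matching: compare each word's lowercase form to 'red'.
  'red' -> lower='red' -> MATCH
  'map' -> lower='map' -> no
  'fed' -> lower='fed' -> no
  'hat' -> lower='hat' -> no
  'cot' -> lower='cot' -> no
  'red' -> lower='red' -> MATCH
  'RED' -> lower='red' -> MATCH
  'pot' -> lower='pot' -> no
Matches: ['red', 'red', 'RED']
Count: 3

3


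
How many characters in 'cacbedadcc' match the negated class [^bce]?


Negated class [^bce] matches any char NOT in {b, c, e}
Scanning 'cacbedadcc':
  pos 0: 'c' -> no (excluded)
  pos 1: 'a' -> MATCH
  pos 2: 'c' -> no (excluded)
  pos 3: 'b' -> no (excluded)
  pos 4: 'e' -> no (excluded)
  pos 5: 'd' -> MATCH
  pos 6: 'a' -> MATCH
  pos 7: 'd' -> MATCH
  pos 8: 'c' -> no (excluded)
  pos 9: 'c' -> no (excluded)
Total matches: 4

4


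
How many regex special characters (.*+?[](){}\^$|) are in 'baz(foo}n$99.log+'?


Regex special characters are: . * + ? [ ] ( ) { } \ ^ $ |
Scanning 'baz(foo}n$99.log+':
  pos 3: '(' -> SPECIAL
  pos 7: '}' -> SPECIAL
  pos 9: '$' -> SPECIAL
  pos 12: '.' -> SPECIAL
  pos 16: '+' -> SPECIAL
Special chars found: ['(', '}', '$', '.', '+']
Total: 5

5


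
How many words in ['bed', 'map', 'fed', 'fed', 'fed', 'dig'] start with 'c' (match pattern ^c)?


Pattern ^c anchors to start of word. Check which words begin with 'c':
  'bed' -> no
  'map' -> no
  'fed' -> no
  'fed' -> no
  'fed' -> no
  'dig' -> no
Matching words: []
Count: 0

0


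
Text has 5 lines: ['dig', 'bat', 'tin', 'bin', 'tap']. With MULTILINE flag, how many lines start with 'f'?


With MULTILINE flag, ^ matches the start of each line.
Lines: ['dig', 'bat', 'tin', 'bin', 'tap']
Checking which lines start with 'f':
  Line 1: 'dig' -> no
  Line 2: 'bat' -> no
  Line 3: 'tin' -> no
  Line 4: 'bin' -> no
  Line 5: 'tap' -> no
Matching lines: []
Count: 0

0


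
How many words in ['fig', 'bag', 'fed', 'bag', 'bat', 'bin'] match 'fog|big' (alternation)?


Alternation 'fog|big' matches either 'fog' or 'big'.
Checking each word:
  'fig' -> no
  'bag' -> no
  'fed' -> no
  'bag' -> no
  'bat' -> no
  'bin' -> no
Matches: []
Count: 0

0


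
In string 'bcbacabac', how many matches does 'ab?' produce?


Pattern 'ab?' matches 'a' optionally followed by 'b'.
String: 'bcbacabac'
Scanning left to right for 'a' then checking next char:
  Match 1: 'a' (a not followed by b)
  Match 2: 'ab' (a followed by b)
  Match 3: 'a' (a not followed by b)
Total matches: 3

3


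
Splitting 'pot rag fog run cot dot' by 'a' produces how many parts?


Splitting by 'a' breaks the string at each occurrence of the separator.
Text: 'pot rag fog run cot dot'
Parts after split:
  Part 1: 'pot r'
  Part 2: 'g fog run cot dot'
Total parts: 2

2


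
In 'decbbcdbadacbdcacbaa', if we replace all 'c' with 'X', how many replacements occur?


re.sub('c', 'X', text) replaces every occurrence of 'c' with 'X'.
Text: 'decbbcdbadacbdcacbaa'
Scanning for 'c':
  pos 2: 'c' -> replacement #1
  pos 5: 'c' -> replacement #2
  pos 11: 'c' -> replacement #3
  pos 14: 'c' -> replacement #4
  pos 16: 'c' -> replacement #5
Total replacements: 5

5


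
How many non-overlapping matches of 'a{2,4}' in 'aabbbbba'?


Pattern 'a{2,4}' matches between 2 and 4 consecutive a's (greedy).
String: 'aabbbbba'
Finding runs of a's and applying greedy matching:
  Run at pos 0: 'aa' (length 2)
  Run at pos 7: 'a' (length 1)
Matches: ['aa']
Count: 1

1


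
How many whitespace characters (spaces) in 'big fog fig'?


\s matches whitespace characters (spaces, tabs, etc.).
Text: 'big fog fig'
This text has 3 words separated by spaces.
Number of spaces = number of words - 1 = 3 - 1 = 2

2


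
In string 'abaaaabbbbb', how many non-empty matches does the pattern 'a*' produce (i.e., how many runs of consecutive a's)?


Pattern 'a*' matches zero or more a's. We want non-empty runs of consecutive a's.
String: 'abaaaabbbbb'
Walking through the string to find runs of a's:
  Run 1: positions 0-0 -> 'a'
  Run 2: positions 2-5 -> 'aaaa'
Non-empty runs found: ['a', 'aaaa']
Count: 2

2


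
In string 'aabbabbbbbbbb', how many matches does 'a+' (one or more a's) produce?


Pattern 'a+' matches one or more consecutive a's.
String: 'aabbabbbbbbbb'
Scanning for runs of a:
  Match 1: 'aa' (length 2)
  Match 2: 'a' (length 1)
Total matches: 2

2


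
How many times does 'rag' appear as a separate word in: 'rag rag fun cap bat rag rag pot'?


Scanning each word for exact match 'rag':
  Word 1: 'rag' -> MATCH
  Word 2: 'rag' -> MATCH
  Word 3: 'fun' -> no
  Word 4: 'cap' -> no
  Word 5: 'bat' -> no
  Word 6: 'rag' -> MATCH
  Word 7: 'rag' -> MATCH
  Word 8: 'pot' -> no
Total matches: 4

4


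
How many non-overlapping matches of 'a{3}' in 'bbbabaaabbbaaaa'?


Pattern 'a{3}' matches exactly 3 consecutive a's (greedy, non-overlapping).
String: 'bbbabaaabbbaaaa'
Scanning for runs of a's:
  Run at pos 3: 'a' (length 1) -> 0 match(es)
  Run at pos 5: 'aaa' (length 3) -> 1 match(es)
  Run at pos 11: 'aaaa' (length 4) -> 1 match(es)
Matches found: ['aaa', 'aaa']
Total: 2

2


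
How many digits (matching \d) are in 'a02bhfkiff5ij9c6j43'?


\d matches any digit 0-9.
Scanning 'a02bhfkiff5ij9c6j43':
  pos 1: '0' -> DIGIT
  pos 2: '2' -> DIGIT
  pos 10: '5' -> DIGIT
  pos 13: '9' -> DIGIT
  pos 15: '6' -> DIGIT
  pos 17: '4' -> DIGIT
  pos 18: '3' -> DIGIT
Digits found: ['0', '2', '5', '9', '6', '4', '3']
Total: 7

7


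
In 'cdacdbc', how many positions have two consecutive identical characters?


Looking for consecutive identical characters in 'cdacdbc':
  pos 0-1: 'c' vs 'd' -> different
  pos 1-2: 'd' vs 'a' -> different
  pos 2-3: 'a' vs 'c' -> different
  pos 3-4: 'c' vs 'd' -> different
  pos 4-5: 'd' vs 'b' -> different
  pos 5-6: 'b' vs 'c' -> different
Consecutive identical pairs: []
Count: 0

0


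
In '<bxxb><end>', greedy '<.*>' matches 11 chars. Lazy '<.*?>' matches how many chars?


Greedy '<.*>' tries to match as MUCH as possible.
Lazy '<.*?>' tries to match as LITTLE as possible.

String: '<bxxb><end>'
Greedy '<.*>' starts at first '<' and extends to the LAST '>': '<bxxb><end>' (11 chars)
Lazy '<.*?>' starts at first '<' and stops at the FIRST '>': '<bxxb>' (6 chars)

6


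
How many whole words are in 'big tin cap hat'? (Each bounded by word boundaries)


Word boundaries (\b) mark the start/end of each word.
Text: 'big tin cap hat'
Splitting by whitespace:
  Word 1: 'big'
  Word 2: 'tin'
  Word 3: 'cap'
  Word 4: 'hat'
Total whole words: 4

4


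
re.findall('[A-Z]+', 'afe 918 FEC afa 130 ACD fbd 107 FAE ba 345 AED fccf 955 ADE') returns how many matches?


Pattern '[A-Z]+' finds one or more uppercase letters.
Text: 'afe 918 FEC afa 130 ACD fbd 107 FAE ba 345 AED fccf 955 ADE'
Scanning for matches:
  Match 1: 'FEC'
  Match 2: 'ACD'
  Match 3: 'FAE'
  Match 4: 'AED'
  Match 5: 'ADE'
Total matches: 5

5


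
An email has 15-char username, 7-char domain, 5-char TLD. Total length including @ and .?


An email address has format: username@domain.tld
Username length: 15
'@' character: 1
Domain length: 7
'.' character: 1
TLD length: 5
Total = 15 + 1 + 7 + 1 + 5 = 29

29


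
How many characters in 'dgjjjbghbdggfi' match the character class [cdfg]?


Character class [cdfg] matches any of: {c, d, f, g}
Scanning string 'dgjjjbghbdggfi' character by character:
  pos 0: 'd' -> MATCH
  pos 1: 'g' -> MATCH
  pos 2: 'j' -> no
  pos 3: 'j' -> no
  pos 4: 'j' -> no
  pos 5: 'b' -> no
  pos 6: 'g' -> MATCH
  pos 7: 'h' -> no
  pos 8: 'b' -> no
  pos 9: 'd' -> MATCH
  pos 10: 'g' -> MATCH
  pos 11: 'g' -> MATCH
  pos 12: 'f' -> MATCH
  pos 13: 'i' -> no
Total matches: 7

7


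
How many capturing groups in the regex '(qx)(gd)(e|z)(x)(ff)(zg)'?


To count capturing groups, count each '(' that starts a group.
Pattern: '(qx)(gd)(e|z)(x)(ff)(zg)'
Walking through the pattern:
  Position 0: '(' -> group #1
  Position 4: '(' -> group #2
  Position 8: '(' -> group #3
  Position 13: '(' -> group #4
  Position 16: '(' -> group #5
  Position 20: '(' -> group #6
Total capturing groups: 6

6


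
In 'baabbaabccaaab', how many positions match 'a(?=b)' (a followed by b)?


Lookahead 'a(?=b)' matches 'a' only when followed by 'b'.
String: 'baabbaabccaaab'
Checking each position where char is 'a':
  pos 1: 'a' -> no (next='a')
  pos 2: 'a' -> MATCH (next='b')
  pos 5: 'a' -> no (next='a')
  pos 6: 'a' -> MATCH (next='b')
  pos 10: 'a' -> no (next='a')
  pos 11: 'a' -> no (next='a')
  pos 12: 'a' -> MATCH (next='b')
Matching positions: [2, 6, 12]
Count: 3

3


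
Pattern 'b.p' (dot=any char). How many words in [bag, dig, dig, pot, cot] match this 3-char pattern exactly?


Pattern 'b.p' means: starts with 'b', any single char, ends with 'p'.
Checking each word (must be exactly 3 chars):
  'bag' (len=3): no
  'dig' (len=3): no
  'dig' (len=3): no
  'pot' (len=3): no
  'cot' (len=3): no
Matching words: []
Total: 0

0


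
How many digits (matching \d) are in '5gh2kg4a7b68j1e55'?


\d matches any digit 0-9.
Scanning '5gh2kg4a7b68j1e55':
  pos 0: '5' -> DIGIT
  pos 3: '2' -> DIGIT
  pos 6: '4' -> DIGIT
  pos 8: '7' -> DIGIT
  pos 10: '6' -> DIGIT
  pos 11: '8' -> DIGIT
  pos 13: '1' -> DIGIT
  pos 15: '5' -> DIGIT
  pos 16: '5' -> DIGIT
Digits found: ['5', '2', '4', '7', '6', '8', '1', '5', '5']
Total: 9

9


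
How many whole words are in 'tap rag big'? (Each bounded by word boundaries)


Word boundaries (\b) mark the start/end of each word.
Text: 'tap rag big'
Splitting by whitespace:
  Word 1: 'tap'
  Word 2: 'rag'
  Word 3: 'big'
Total whole words: 3

3


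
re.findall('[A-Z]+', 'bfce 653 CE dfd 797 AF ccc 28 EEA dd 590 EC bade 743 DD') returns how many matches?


Pattern '[A-Z]+' finds one or more uppercase letters.
Text: 'bfce 653 CE dfd 797 AF ccc 28 EEA dd 590 EC bade 743 DD'
Scanning for matches:
  Match 1: 'CE'
  Match 2: 'AF'
  Match 3: 'EEA'
  Match 4: 'EC'
  Match 5: 'DD'
Total matches: 5

5


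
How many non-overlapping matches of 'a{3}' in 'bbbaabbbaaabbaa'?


Pattern 'a{3}' matches exactly 3 consecutive a's (greedy, non-overlapping).
String: 'bbbaabbbaaabbaa'
Scanning for runs of a's:
  Run at pos 3: 'aa' (length 2) -> 0 match(es)
  Run at pos 8: 'aaa' (length 3) -> 1 match(es)
  Run at pos 13: 'aa' (length 2) -> 0 match(es)
Matches found: ['aaa']
Total: 1

1


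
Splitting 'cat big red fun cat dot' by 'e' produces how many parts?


Splitting by 'e' breaks the string at each occurrence of the separator.
Text: 'cat big red fun cat dot'
Parts after split:
  Part 1: 'cat big r'
  Part 2: 'd fun cat dot'
Total parts: 2

2


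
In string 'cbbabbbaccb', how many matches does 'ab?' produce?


Pattern 'ab?' matches 'a' optionally followed by 'b'.
String: 'cbbabbbaccb'
Scanning left to right for 'a' then checking next char:
  Match 1: 'ab' (a followed by b)
  Match 2: 'a' (a not followed by b)
Total matches: 2

2


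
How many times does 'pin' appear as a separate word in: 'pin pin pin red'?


Scanning each word for exact match 'pin':
  Word 1: 'pin' -> MATCH
  Word 2: 'pin' -> MATCH
  Word 3: 'pin' -> MATCH
  Word 4: 'red' -> no
Total matches: 3

3


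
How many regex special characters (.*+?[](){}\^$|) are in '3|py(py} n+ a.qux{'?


Regex special characters are: . * + ? [ ] ( ) { } \ ^ $ |
Scanning '3|py(py} n+ a.qux{':
  pos 1: '|' -> SPECIAL
  pos 4: '(' -> SPECIAL
  pos 7: '}' -> SPECIAL
  pos 10: '+' -> SPECIAL
  pos 13: '.' -> SPECIAL
  pos 17: '{' -> SPECIAL
Special chars found: ['|', '(', '}', '+', '.', '{']
Total: 6

6


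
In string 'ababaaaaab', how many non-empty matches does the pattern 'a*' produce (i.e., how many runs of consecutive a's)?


Pattern 'a*' matches zero or more a's. We want non-empty runs of consecutive a's.
String: 'ababaaaaab'
Walking through the string to find runs of a's:
  Run 1: positions 0-0 -> 'a'
  Run 2: positions 2-2 -> 'a'
  Run 3: positions 4-8 -> 'aaaaa'
Non-empty runs found: ['a', 'a', 'aaaaa']
Count: 3

3


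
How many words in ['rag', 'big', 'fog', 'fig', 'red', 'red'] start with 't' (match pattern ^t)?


Pattern ^t anchors to start of word. Check which words begin with 't':
  'rag' -> no
  'big' -> no
  'fog' -> no
  'fig' -> no
  'red' -> no
  'red' -> no
Matching words: []
Count: 0

0


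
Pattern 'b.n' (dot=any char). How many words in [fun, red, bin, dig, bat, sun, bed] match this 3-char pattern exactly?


Pattern 'b.n' means: starts with 'b', any single char, ends with 'n'.
Checking each word (must be exactly 3 chars):
  'fun' (len=3): no
  'red' (len=3): no
  'bin' (len=3): MATCH
  'dig' (len=3): no
  'bat' (len=3): no
  'sun' (len=3): no
  'bed' (len=3): no
Matching words: ['bin']
Total: 1

1


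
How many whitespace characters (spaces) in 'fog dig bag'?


\s matches whitespace characters (spaces, tabs, etc.).
Text: 'fog dig bag'
This text has 3 words separated by spaces.
Number of spaces = number of words - 1 = 3 - 1 = 2

2


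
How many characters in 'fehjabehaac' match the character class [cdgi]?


Character class [cdgi] matches any of: {c, d, g, i}
Scanning string 'fehjabehaac' character by character:
  pos 0: 'f' -> no
  pos 1: 'e' -> no
  pos 2: 'h' -> no
  pos 3: 'j' -> no
  pos 4: 'a' -> no
  pos 5: 'b' -> no
  pos 6: 'e' -> no
  pos 7: 'h' -> no
  pos 8: 'a' -> no
  pos 9: 'a' -> no
  pos 10: 'c' -> MATCH
Total matches: 1

1


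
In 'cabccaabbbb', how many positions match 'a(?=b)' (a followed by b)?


Lookahead 'a(?=b)' matches 'a' only when followed by 'b'.
String: 'cabccaabbbb'
Checking each position where char is 'a':
  pos 1: 'a' -> MATCH (next='b')
  pos 5: 'a' -> no (next='a')
  pos 6: 'a' -> MATCH (next='b')
Matching positions: [1, 6]
Count: 2

2
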